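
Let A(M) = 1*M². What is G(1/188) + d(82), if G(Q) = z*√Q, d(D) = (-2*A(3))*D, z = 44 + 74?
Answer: -1476 + 59*√47/47 ≈ -1467.4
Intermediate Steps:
A(M) = M²
z = 118
d(D) = -18*D (d(D) = (-2*3²)*D = (-2*9)*D = -18*D)
G(Q) = 118*√Q
G(1/188) + d(82) = 118*√(1/188) - 18*82 = 118*√(1/188) - 1476 = 118*(√47/94) - 1476 = 59*√47/47 - 1476 = -1476 + 59*√47/47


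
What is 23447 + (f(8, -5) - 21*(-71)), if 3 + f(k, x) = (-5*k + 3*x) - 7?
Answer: 24873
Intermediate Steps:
f(k, x) = -10 - 5*k + 3*x (f(k, x) = -3 + ((-5*k + 3*x) - 7) = -3 + (-7 - 5*k + 3*x) = -10 - 5*k + 3*x)
23447 + (f(8, -5) - 21*(-71)) = 23447 + ((-10 - 5*8 + 3*(-5)) - 21*(-71)) = 23447 + ((-10 - 40 - 15) + 1491) = 23447 + (-65 + 1491) = 23447 + 1426 = 24873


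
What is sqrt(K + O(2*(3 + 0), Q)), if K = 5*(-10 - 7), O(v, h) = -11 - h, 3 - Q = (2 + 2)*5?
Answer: I*sqrt(79) ≈ 8.8882*I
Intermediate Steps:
Q = -17 (Q = 3 - (2 + 2)*5 = 3 - 4*5 = 3 - 1*20 = 3 - 20 = -17)
K = -85 (K = 5*(-17) = -85)
sqrt(K + O(2*(3 + 0), Q)) = sqrt(-85 + (-11 - 1*(-17))) = sqrt(-85 + (-11 + 17)) = sqrt(-85 + 6) = sqrt(-79) = I*sqrt(79)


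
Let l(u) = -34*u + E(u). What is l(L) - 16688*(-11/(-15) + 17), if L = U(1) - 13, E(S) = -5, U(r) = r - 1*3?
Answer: -4431433/15 ≈ -2.9543e+5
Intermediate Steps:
U(r) = -3 + r (U(r) = r - 3 = -3 + r)
L = -15 (L = (-3 + 1) - 13 = -2 - 13 = -15)
l(u) = -5 - 34*u (l(u) = -34*u - 5 = -5 - 34*u)
l(L) - 16688*(-11/(-15) + 17) = (-5 - 34*(-15)) - 16688*(-11/(-15) + 17) = (-5 + 510) - 16688*(-11*(-1/15) + 17) = 505 - 16688*(11/15 + 17) = 505 - 16688*266/15 = 505 - 1192*3724/15 = 505 - 4439008/15 = -4431433/15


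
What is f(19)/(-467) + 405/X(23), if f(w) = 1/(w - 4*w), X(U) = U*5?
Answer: 2156162/612237 ≈ 3.5218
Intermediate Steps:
X(U) = 5*U
f(w) = -1/(3*w) (f(w) = 1/(-3*w) = -1/(3*w))
f(19)/(-467) + 405/X(23) = -⅓/19/(-467) + 405/((5*23)) = -⅓*1/19*(-1/467) + 405/115 = -1/57*(-1/467) + 405*(1/115) = 1/26619 + 81/23 = 2156162/612237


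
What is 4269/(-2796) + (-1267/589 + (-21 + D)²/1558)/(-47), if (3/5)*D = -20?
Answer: -14484067759/9520405164 ≈ -1.5214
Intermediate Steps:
D = -100/3 (D = (5/3)*(-20) = -100/3 ≈ -33.333)
4269/(-2796) + (-1267/589 + (-21 + D)²/1558)/(-47) = 4269/(-2796) + (-1267/589 + (-21 - 100/3)²/1558)/(-47) = 4269*(-1/2796) + (-1267*1/589 + (-163/3)²*(1/1558))*(-1/47) = -1423/932 + (-1267/589 + (26569/9)*(1/1558))*(-1/47) = -1423/932 + (-1267/589 + 26569/14022)*(-1/47) = -1423/932 - 111407/434682*(-1/47) = -1423/932 + 111407/20430054 = -14484067759/9520405164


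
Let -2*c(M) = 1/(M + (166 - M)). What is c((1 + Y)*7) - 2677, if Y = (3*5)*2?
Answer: -888765/332 ≈ -2677.0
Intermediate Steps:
Y = 30 (Y = 15*2 = 30)
c(M) = -1/332 (c(M) = -1/(2*(M + (166 - M))) = -1/2/166 = -1/2*1/166 = -1/332)
c((1 + Y)*7) - 2677 = -1/332 - 2677 = -888765/332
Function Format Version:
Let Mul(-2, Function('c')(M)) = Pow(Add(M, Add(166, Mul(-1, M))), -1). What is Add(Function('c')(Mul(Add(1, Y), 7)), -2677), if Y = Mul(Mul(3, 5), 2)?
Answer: Rational(-888765, 332) ≈ -2677.0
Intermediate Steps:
Y = 30 (Y = Mul(15, 2) = 30)
Function('c')(M) = Rational(-1, 332) (Function('c')(M) = Mul(Rational(-1, 2), Pow(Add(M, Add(166, Mul(-1, M))), -1)) = Mul(Rational(-1, 2), Pow(166, -1)) = Mul(Rational(-1, 2), Rational(1, 166)) = Rational(-1, 332))
Add(Function('c')(Mul(Add(1, Y), 7)), -2677) = Add(Rational(-1, 332), -2677) = Rational(-888765, 332)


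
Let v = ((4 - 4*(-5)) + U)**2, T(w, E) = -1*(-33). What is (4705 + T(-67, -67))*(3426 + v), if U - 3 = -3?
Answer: 18961476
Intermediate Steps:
U = 0 (U = 3 - 3 = 0)
T(w, E) = 33
v = 576 (v = ((4 - 4*(-5)) + 0)**2 = ((4 + 20) + 0)**2 = (24 + 0)**2 = 24**2 = 576)
(4705 + T(-67, -67))*(3426 + v) = (4705 + 33)*(3426 + 576) = 4738*4002 = 18961476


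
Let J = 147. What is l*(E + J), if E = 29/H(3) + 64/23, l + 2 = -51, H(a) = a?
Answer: -583106/69 ≈ -8450.8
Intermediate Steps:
l = -53 (l = -2 - 51 = -53)
E = 859/69 (E = 29/3 + 64/23 = 859/69 ≈ 12.449)
l*(E + J) = -53*(859/69 + 147) = -53*11002/69 = -583106/69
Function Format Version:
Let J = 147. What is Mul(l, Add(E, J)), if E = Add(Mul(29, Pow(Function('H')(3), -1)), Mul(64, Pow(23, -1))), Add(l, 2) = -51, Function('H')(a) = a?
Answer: Rational(-583106, 69) ≈ -8450.8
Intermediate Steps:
l = -53 (l = Add(-2, -51) = -53)
E = Rational(859, 69) (E = Add(Mul(29, Pow(3, -1)), Mul(64, Pow(23, -1))) = Add(Mul(29, Rational(1, 3)), Mul(64, Rational(1, 23))) = Add(Rational(29, 3), Rational(64, 23)) = Rational(859, 69) ≈ 12.449)
Mul(l, Add(E, J)) = Mul(-53, Add(Rational(859, 69), 147)) = Mul(-53, Rational(11002, 69)) = Rational(-583106, 69)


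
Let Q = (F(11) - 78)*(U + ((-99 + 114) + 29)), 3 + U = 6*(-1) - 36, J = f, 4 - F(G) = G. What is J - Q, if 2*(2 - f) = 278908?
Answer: -139537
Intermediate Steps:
f = -139452 (f = 2 - 1/2*278908 = 2 - 139454 = -139452)
F(G) = 4 - G
J = -139452
U = -45 (U = -3 + (6*(-1) - 36) = -3 + (-6 - 36) = -3 - 42 = -45)
Q = 85 (Q = ((4 - 1*11) - 78)*(-45 + ((-99 + 114) + 29)) = ((4 - 11) - 78)*(-45 + (15 + 29)) = (-7 - 78)*(-45 + 44) = -85*(-1) = 85)
J - Q = -139452 - 1*85 = -139452 - 85 = -139537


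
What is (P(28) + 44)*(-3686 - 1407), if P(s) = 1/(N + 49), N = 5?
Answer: -12106061/54 ≈ -2.2419e+5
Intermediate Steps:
P(s) = 1/54 (P(s) = 1/(5 + 49) = 1/54)
(P(28) + 44)*(-3686 - 1407) = (1/54 + 44)*(-3686 - 1407) = (2377/54)*(-5093) = -12106061/54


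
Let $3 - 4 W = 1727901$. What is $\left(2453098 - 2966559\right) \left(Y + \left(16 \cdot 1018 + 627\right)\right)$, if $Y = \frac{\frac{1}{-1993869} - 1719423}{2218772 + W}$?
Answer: $- \frac{61880912570337875235689}{7125280289055} \approx -8.6847 \cdot 10^{9}$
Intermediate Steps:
$W = - \frac{863949}{2}$ ($W = \frac{3}{4} - \frac{1727901}{4} = - \frac{863949}{2} \approx -4.3197 \cdot 10^{5}$)
$Y = - \frac{6856608435176}{7125280289055}$ ($Y = \frac{\frac{1}{-1993869} - 1719423}{2218772 - \frac{863949}{2}} = \frac{- \frac{1}{1993869} - 1719423}{\frac{3573595}{2}} = \left(- \frac{3428304217588}{1993869}\right) \frac{2}{3573595} = - \frac{6856608435176}{7125280289055} \approx -0.96229$)
$\left(2453098 - 2966559\right) \left(Y + \left(16 \cdot 1018 + 627\right)\right) = \left(2453098 - 2966559\right) \left(- \frac{6856608435176}{7125280289055} + \left(16 \cdot 1018 + 627\right)\right) = - 513461 \left(- \frac{6856608435176}{7125280289055} + \left(16288 + 627\right)\right) = - 513461 \left(- \frac{6856608435176}{7125280289055} + 16915\right) = \left(-513461\right) \frac{120517259480930149}{7125280289055} = - \frac{61880912570337875235689}{7125280289055}$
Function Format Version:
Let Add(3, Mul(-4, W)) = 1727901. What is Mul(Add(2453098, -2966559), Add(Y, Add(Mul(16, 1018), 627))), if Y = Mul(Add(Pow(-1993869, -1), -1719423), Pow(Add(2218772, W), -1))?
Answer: Rational(-61880912570337875235689, 7125280289055) ≈ -8.6847e+9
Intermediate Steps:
W = Rational(-863949, 2) (W = Add(Rational(3, 4), Mul(Rational(-1, 4), 1727901)) = Add(Rational(3, 4), Rational(-1727901, 4)) = Rational(-863949, 2) ≈ -4.3197e+5)
Y = Rational(-6856608435176, 7125280289055) (Y = Mul(Add(Pow(-1993869, -1), -1719423), Pow(Add(2218772, Rational(-863949, 2)), -1)) = Mul(Add(Rational(-1, 1993869), -1719423), Pow(Rational(3573595, 2), -1)) = Mul(Rational(-3428304217588, 1993869), Rational(2, 3573595)) = Rational(-6856608435176, 7125280289055) ≈ -0.96229)
Mul(Add(2453098, -2966559), Add(Y, Add(Mul(16, 1018), 627))) = Mul(Add(2453098, -2966559), Add(Rational(-6856608435176, 7125280289055), Add(Mul(16, 1018), 627))) = Mul(-513461, Add(Rational(-6856608435176, 7125280289055), Add(16288, 627))) = Mul(-513461, Add(Rational(-6856608435176, 7125280289055), 16915)) = Mul(-513461, Rational(120517259480930149, 7125280289055)) = Rational(-61880912570337875235689, 7125280289055)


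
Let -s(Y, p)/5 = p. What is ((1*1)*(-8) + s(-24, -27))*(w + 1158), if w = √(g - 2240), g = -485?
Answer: 147066 + 635*I*√109 ≈ 1.4707e+5 + 6629.6*I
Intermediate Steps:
s(Y, p) = -5*p
w = 5*I*√109 (w = √(-485 - 2240) = √(-2725) = 5*I*√109 ≈ 52.202*I)
((1*1)*(-8) + s(-24, -27))*(w + 1158) = ((1*1)*(-8) - 5*(-27))*(5*I*√109 + 1158) = (1*(-8) + 135)*(1158 + 5*I*√109) = (-8 + 135)*(1158 + 5*I*√109) = 127*(1158 + 5*I*√109) = 147066 + 635*I*√109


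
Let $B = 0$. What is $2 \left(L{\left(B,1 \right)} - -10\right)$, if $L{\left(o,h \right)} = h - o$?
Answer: $22$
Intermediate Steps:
$2 \left(L{\left(B,1 \right)} - -10\right) = 2 \left(\left(1 - 0\right) - -10\right) = 2 \left(\left(1 + 0\right) + 10\right) = 2 \left(1 + 10\right) = 2 \cdot 11 = 22$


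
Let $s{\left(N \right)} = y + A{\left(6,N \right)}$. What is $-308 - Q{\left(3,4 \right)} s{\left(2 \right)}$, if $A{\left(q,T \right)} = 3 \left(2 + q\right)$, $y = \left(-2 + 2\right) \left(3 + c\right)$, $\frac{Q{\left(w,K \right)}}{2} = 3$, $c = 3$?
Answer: $-452$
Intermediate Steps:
$Q{\left(w,K \right)} = 6$ ($Q{\left(w,K \right)} = 2 \cdot 3 = 6$)
$y = 0$ ($y = \left(-2 + 2\right) \left(3 + 3\right) = 0 \cdot 6 = 0$)
$A{\left(q,T \right)} = 6 + 3 q$
$s{\left(N \right)} = 24$ ($s{\left(N \right)} = 0 + \left(6 + 3 \cdot 6\right) = 0 + \left(6 + 18\right) = 0 + 24 = 24$)
$-308 - Q{\left(3,4 \right)} s{\left(2 \right)} = -308 - 6 \cdot 24 = -308 - 144 = -452$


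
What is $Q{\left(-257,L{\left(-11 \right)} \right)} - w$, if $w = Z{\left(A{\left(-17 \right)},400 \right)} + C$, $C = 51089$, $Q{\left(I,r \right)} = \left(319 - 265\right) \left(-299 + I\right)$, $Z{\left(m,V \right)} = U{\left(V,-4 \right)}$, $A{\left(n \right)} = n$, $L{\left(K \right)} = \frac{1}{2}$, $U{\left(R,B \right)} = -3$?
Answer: $-81110$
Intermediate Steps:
$L{\left(K \right)} = \frac{1}{2}$
$Z{\left(m,V \right)} = -3$
$Q{\left(I,r \right)} = -16146 + 54 I$ ($Q{\left(I,r \right)} = 54 \left(-299 + I\right) = -16146 + 54 I$)
$w = 51086$ ($w = -3 + 51089 = 51086$)
$Q{\left(-257,L{\left(-11 \right)} \right)} - w = \left(-16146 + 54 \left(-257\right)\right) - 51086 = \left(-16146 - 13878\right) - 51086 = -30024 - 51086 = -81110$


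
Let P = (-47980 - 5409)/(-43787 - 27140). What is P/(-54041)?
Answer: -53389/3832966007 ≈ -1.3929e-5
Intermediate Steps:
P = 53389/70927 (P = -53389/(-70927) = -53389*(-1/70927) = 53389/70927 ≈ 0.75273)
P/(-54041) = (53389/70927)/(-54041) = (53389/70927)*(-1/54041) = -53389/3832966007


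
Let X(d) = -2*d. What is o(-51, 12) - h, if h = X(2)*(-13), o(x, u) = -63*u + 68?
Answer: -740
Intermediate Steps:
o(x, u) = 68 - 63*u
h = 52 (h = -2*2*(-13) = -4*(-13) = 52)
o(-51, 12) - h = (68 - 63*12) - 1*52 = (68 - 756) - 52 = -688 - 52 = -740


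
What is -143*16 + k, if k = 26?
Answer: -2262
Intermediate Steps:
-143*16 + k = -143*16 + 26 = -2288 + 26 = -2262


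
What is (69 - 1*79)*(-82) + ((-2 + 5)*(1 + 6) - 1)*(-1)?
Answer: 800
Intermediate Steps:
(69 - 1*79)*(-82) + ((-2 + 5)*(1 + 6) - 1)*(-1) = (69 - 79)*(-82) + (3*7 - 1)*(-1) = -10*(-82) + (21 - 1)*(-1) = 820 + 20*(-1) = 820 - 20 = 800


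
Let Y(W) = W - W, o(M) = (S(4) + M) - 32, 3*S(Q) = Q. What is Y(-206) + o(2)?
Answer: -86/3 ≈ -28.667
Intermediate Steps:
S(Q) = Q/3
o(M) = -92/3 + M (o(M) = ((⅓)*4 + M) - 32 = (4/3 + M) - 32 = -92/3 + M)
Y(W) = 0
Y(-206) + o(2) = 0 + (-92/3 + 2) = 0 - 86/3 = -86/3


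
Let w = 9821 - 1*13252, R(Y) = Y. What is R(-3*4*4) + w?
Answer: -3479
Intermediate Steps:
w = -3431 (w = 9821 - 13252 = -3431)
R(-3*4*4) + w = -3*4*4 - 3431 = -12*4 - 3431 = -48 - 3431 = -3479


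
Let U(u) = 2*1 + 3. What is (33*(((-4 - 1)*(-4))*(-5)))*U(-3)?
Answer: -16500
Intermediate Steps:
U(u) = 5 (U(u) = 2 + 3 = 5)
(33*(((-4 - 1)*(-4))*(-5)))*U(-3) = (33*(((-4 - 1)*(-4))*(-5)))*5 = (33*(-5*(-4)*(-5)))*5 = (33*(20*(-5)))*5 = (33*(-100))*5 = -3300*5 = -16500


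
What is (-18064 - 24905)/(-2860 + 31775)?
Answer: -42969/28915 ≈ -1.4860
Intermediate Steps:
(-18064 - 24905)/(-2860 + 31775) = -42969/28915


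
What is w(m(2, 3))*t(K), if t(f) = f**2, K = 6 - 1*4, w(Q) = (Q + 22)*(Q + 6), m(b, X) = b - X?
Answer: 420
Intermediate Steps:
w(Q) = (6 + Q)*(22 + Q) (w(Q) = (22 + Q)*(6 + Q) = (6 + Q)*(22 + Q))
K = 2 (K = 6 - 4 = 2)
w(m(2, 3))*t(K) = (132 + (2 - 1*3)**2 + 28*(2 - 1*3))*2**2 = (132 + (2 - 3)**2 + 28*(2 - 3))*4 = (132 + (-1)**2 + 28*(-1))*4 = (132 + 1 - 28)*4 = 105*4 = 420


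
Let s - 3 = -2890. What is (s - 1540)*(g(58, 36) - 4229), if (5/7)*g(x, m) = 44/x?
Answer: 2713976777/145 ≈ 1.8717e+7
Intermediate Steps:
s = -2887 (s = 3 - 2890 = -2887)
g(x, m) = 308/(5*x) (g(x, m) = 7*(44/x)/5 = 308/(5*x))
(s - 1540)*(g(58, 36) - 4229) = (-2887 - 1540)*((308/5)/58 - 4229) = -4427*((308/5)*(1/58) - 4229) = -4427*(154/145 - 4229) = -4427*(-613051/145) = 2713976777/145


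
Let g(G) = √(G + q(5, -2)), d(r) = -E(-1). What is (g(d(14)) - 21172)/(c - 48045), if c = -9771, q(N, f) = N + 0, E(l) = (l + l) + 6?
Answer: 7057/19272 ≈ 0.36618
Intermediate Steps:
E(l) = 6 + 2*l (E(l) = 2*l + 6 = 6 + 2*l)
q(N, f) = N
d(r) = -4 (d(r) = -(6 + 2*(-1)) = -(6 - 2) = -1*4 = -4)
g(G) = √(5 + G) (g(G) = √(G + 5) = √(5 + G))
(g(d(14)) - 21172)/(c - 48045) = (√(5 - 4) - 21172)/(-9771 - 48045) = (√1 - 21172)/(-57816) = (1 - 21172)*(-1/57816) = -21171*(-1/57816) = 7057/19272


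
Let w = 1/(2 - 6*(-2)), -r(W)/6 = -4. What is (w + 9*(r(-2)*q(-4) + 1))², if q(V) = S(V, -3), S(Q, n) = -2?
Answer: 35058241/196 ≈ 1.7887e+5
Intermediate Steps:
q(V) = -2
r(W) = 24 (r(W) = -6*(-4) = 24)
w = 1/14 (w = 1/(2 + 12) = 1/14 ≈ 0.071429)
(w + 9*(r(-2)*q(-4) + 1))² = (1/14 + 9*(24*(-2) + 1))² = (1/14 + 9*(-48 + 1))² = (1/14 + 9*(-47))² = (1/14 - 423)² = (-5921/14)² = 35058241/196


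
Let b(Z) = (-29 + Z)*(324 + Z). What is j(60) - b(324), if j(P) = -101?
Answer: -191261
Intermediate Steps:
j(60) - b(324) = -101 - (-9396 + 324**2 + 295*324) = -101 - (-9396 + 104976 + 95580) = -101 - 1*191160 = -101 - 191160 = -191261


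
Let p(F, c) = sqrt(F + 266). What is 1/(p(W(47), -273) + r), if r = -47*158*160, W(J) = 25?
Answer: -1188160/1411724185309 - sqrt(291)/1411724185309 ≈ -8.4165e-7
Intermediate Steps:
r = -1188160 (r = -7426*160 = -1188160)
p(F, c) = sqrt(266 + F)
1/(p(W(47), -273) + r) = 1/(sqrt(266 + 25) - 1188160) = 1/(sqrt(291) - 1188160) = 1/(-1188160 + sqrt(291))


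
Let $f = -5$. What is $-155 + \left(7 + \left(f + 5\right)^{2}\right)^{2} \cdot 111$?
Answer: $5284$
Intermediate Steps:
$-155 + \left(7 + \left(f + 5\right)^{2}\right)^{2} \cdot 111 = -155 + \left(7 + \left(-5 + 5\right)^{2}\right)^{2} \cdot 111 = -155 + \left(7 + 0^{2}\right)^{2} \cdot 111 = -155 + \left(7 + 0\right)^{2} \cdot 111 = -155 + 7^{2} \cdot 111 = -155 + 49 \cdot 111 = -155 + 5439 = 5284$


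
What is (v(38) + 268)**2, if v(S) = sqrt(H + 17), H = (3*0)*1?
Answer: (268 + sqrt(17))**2 ≈ 74051.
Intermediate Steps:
H = 0 (H = 0*1 = 0)
v(S) = sqrt(17) (v(S) = sqrt(0 + 17) = sqrt(17))
(v(38) + 268)**2 = (sqrt(17) + 268)**2 = (268 + sqrt(17))**2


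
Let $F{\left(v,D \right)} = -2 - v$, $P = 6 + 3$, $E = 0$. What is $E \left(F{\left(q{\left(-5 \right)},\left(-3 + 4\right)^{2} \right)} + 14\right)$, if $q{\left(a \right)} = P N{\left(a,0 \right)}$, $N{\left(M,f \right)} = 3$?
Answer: $0$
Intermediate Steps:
$P = 9$
$q{\left(a \right)} = 27$ ($q{\left(a \right)} = 9 \cdot 3 = 27$)
$E \left(F{\left(q{\left(-5 \right)},\left(-3 + 4\right)^{2} \right)} + 14\right) = 0 \left(\left(-2 - 27\right) + 14\right) = 0 \left(-29 + 14\right) = 0 \left(-15\right) = 0$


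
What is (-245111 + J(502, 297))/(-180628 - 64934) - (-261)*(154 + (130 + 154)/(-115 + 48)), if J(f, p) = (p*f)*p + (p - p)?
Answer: 640145538119/16452654 ≈ 38908.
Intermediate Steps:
J(f, p) = f*p² (J(f, p) = (f*p)*p + 0 = f*p² + 0 = f*p²)
(-245111 + J(502, 297))/(-180628 - 64934) - (-261)*(154 + (130 + 154)/(-115 + 48)) = (-245111 + 502*297²)/(-180628 - 64934) - (-261)*(154 + (130 + 154)/(-115 + 48)) = (-245111 + 502*88209)/(-245562) - (-261)*(154 + 284/(-67)) = (-245111 + 44280918)*(-1/245562) - (-261)*(154 + 284*(-1/67)) = 44035807*(-1/245562) - (-261)*(154 - 284/67) = -44035807/245562 - (-261)*10034/67 = -44035807/245562 - 1*(-2618874/67) = -44035807/245562 + 2618874/67 = 640145538119/16452654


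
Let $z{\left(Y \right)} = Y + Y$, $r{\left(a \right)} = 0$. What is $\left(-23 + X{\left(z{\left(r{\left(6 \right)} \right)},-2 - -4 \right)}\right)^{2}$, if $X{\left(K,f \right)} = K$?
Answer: $529$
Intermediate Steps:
$z{\left(Y \right)} = 2 Y$
$\left(-23 + X{\left(z{\left(r{\left(6 \right)} \right)},-2 - -4 \right)}\right)^{2} = \left(-23 + 2 \cdot 0\right)^{2} = \left(-23 + 0\right)^{2} = \left(-23\right)^{2} = 529$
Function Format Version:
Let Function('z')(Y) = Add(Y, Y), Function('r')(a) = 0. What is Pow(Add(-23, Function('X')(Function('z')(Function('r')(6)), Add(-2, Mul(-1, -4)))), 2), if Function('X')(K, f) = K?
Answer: 529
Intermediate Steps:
Function('z')(Y) = Mul(2, Y)
Pow(Add(-23, Function('X')(Function('z')(Function('r')(6)), Add(-2, Mul(-1, -4)))), 2) = Pow(Add(-23, Mul(2, 0)), 2) = Pow(Add(-23, 0), 2) = Pow(-23, 2) = 529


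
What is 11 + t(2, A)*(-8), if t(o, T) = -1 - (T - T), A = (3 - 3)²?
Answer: 19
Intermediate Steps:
A = 0 (A = 0² = 0)
t(o, T) = -1 (t(o, T) = -1 - 1*0 = -1 + 0 = -1)
11 + t(2, A)*(-8) = 11 - 1*(-8) = 11 + 8 = 19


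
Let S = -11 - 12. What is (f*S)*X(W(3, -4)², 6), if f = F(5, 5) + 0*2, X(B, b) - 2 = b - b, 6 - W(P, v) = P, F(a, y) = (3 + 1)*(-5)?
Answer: 920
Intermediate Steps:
F(a, y) = -20 (F(a, y) = 4*(-5) = -20)
W(P, v) = 6 - P
X(B, b) = 2 (X(B, b) = 2 + (b - b) = 2 + 0 = 2)
f = -20 (f = -20 + 0*2 = -20 + 0 = -20)
S = -23
(f*S)*X(W(3, -4)², 6) = -20*(-23)*2 = 460*2 = 920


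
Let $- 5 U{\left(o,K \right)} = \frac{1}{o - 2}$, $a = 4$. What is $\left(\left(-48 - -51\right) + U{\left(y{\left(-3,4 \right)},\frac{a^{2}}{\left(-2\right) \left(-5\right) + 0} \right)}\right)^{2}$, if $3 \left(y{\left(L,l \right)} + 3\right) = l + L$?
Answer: $\frac{45369}{4900} \approx 9.259$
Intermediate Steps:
$y{\left(L,l \right)} = -3 + \frac{L}{3} + \frac{l}{3}$ ($y{\left(L,l \right)} = -3 + \frac{l + L}{3} = -3 + \frac{L + l}{3} = -3 + \left(\frac{L}{3} + \frac{l}{3}\right) = -3 + \frac{L}{3} + \frac{l}{3}$)
$U{\left(o,K \right)} = - \frac{1}{5 \left(-2 + o\right)}$ ($U{\left(o,K \right)} = - \frac{1}{5 \left(o - 2\right)} = - \frac{1}{5 \left(-2 + o\right)}$)
$\left(\left(-48 - -51\right) + U{\left(y{\left(-3,4 \right)},\frac{a^{2}}{\left(-2\right) \left(-5\right) + 0} \right)}\right)^{2} = \left(\left(-48 - -51\right) - \frac{1}{-10 + 5 \left(-3 + \frac{1}{3} \left(-3\right) + \frac{1}{3} \cdot 4\right)}\right)^{2} = \left(\left(-48 + 51\right) - \frac{1}{-10 + 5 \left(-3 - 1 + \frac{4}{3}\right)}\right)^{2} = \left(3 - \frac{1}{-10 + 5 \left(- \frac{8}{3}\right)}\right)^{2} = \left(3 - \frac{1}{-10 - \frac{40}{3}}\right)^{2} = \left(3 - \frac{1}{- \frac{70}{3}}\right)^{2} = \left(3 - - \frac{3}{70}\right)^{2} = \left(3 + \frac{3}{70}\right)^{2} = \left(\frac{213}{70}\right)^{2} = \frac{45369}{4900}$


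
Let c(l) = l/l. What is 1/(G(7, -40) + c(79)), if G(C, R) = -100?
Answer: -1/99 ≈ -0.010101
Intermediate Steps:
c(l) = 1
1/(G(7, -40) + c(79)) = 1/(-100 + 1) = 1/(-99) = -1/99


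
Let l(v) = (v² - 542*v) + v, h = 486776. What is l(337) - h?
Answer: -555524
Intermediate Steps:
l(v) = v² - 541*v
l(337) - h = 337*(-541 + 337) - 1*486776 = 337*(-204) - 486776 = -68748 - 486776 = -555524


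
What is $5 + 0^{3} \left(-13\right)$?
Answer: $5$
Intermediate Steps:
$5 + 0^{3} \left(-13\right) = 5 + 0 \left(-13\right) = 5 + 0 = 5$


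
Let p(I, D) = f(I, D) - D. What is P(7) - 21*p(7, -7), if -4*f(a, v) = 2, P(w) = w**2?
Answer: -175/2 ≈ -87.500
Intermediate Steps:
f(a, v) = -1/2 (f(a, v) = -1/4*2 = -1/2)
p(I, D) = -1/2 - D
P(7) - 21*p(7, -7) = 7**2 - 21*(-1/2 - 1*(-7)) = 49 - 21*(-1/2 + 7) = 49 - 21*13/2 = 49 - 273/2 = -175/2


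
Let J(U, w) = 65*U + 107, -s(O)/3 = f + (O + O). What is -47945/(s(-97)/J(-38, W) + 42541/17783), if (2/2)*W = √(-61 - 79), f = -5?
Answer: -2014707824405/89907932 ≈ -22409.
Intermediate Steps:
s(O) = 15 - 6*O (s(O) = -3*(-5 + (O + O)) = -3*(-5 + 2*O) = 15 - 6*O)
W = 2*I*√35 (W = √(-61 - 79) = √(-140) = 2*I*√35 ≈ 11.832*I)
J(U, w) = 107 + 65*U
-47945/(s(-97)/J(-38, W) + 42541/17783) = -47945/((15 - 6*(-97))/(107 + 65*(-38)) + 42541/17783) = -47945/((15 + 582)/(107 - 2470) + 42541*(1/17783)) = -47945/(597/(-2363) + 42541/17783) = -47945/(597*(-1/2363) + 42541/17783) = -47945/(-597/2363 + 42541/17783) = -47945/89907932/42021229 = -47945*42021229/89907932 = -2014707824405/89907932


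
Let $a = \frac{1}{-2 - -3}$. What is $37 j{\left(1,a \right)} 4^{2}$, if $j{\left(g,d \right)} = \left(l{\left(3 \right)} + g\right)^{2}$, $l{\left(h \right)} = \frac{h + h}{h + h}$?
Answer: $2368$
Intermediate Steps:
$l{\left(h \right)} = 1$ ($l{\left(h \right)} = \frac{2 h}{2 h} = 2 h \frac{1}{2 h} = 1$)
$a = 1$ ($a = \frac{1}{-2 + \left(-2 + 5\right)} = \frac{1}{-2 + 3} = 1^{-1} = 1$)
$j{\left(g,d \right)} = \left(1 + g\right)^{2}$
$37 j{\left(1,a \right)} 4^{2} = 37 \left(1 + 1\right)^{2} \cdot 4^{2} = 37 \cdot 2^{2} \cdot 16 = 37 \cdot 4 \cdot 16 = 148 \cdot 16 = 2368$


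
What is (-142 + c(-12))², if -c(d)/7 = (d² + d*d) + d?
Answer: 4301476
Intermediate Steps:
c(d) = -14*d² - 7*d (c(d) = -7*((d² + d*d) + d) = -7*((d² + d²) + d) = -7*(2*d² + d) = -7*(d + 2*d²) = -14*d² - 7*d)
(-142 + c(-12))² = (-142 - 7*(-12)*(1 + 2*(-12)))² = (-142 - 7*(-12)*(1 - 24))² = (-142 - 7*(-12)*(-23))² = (-142 - 1932)² = (-2074)² = 4301476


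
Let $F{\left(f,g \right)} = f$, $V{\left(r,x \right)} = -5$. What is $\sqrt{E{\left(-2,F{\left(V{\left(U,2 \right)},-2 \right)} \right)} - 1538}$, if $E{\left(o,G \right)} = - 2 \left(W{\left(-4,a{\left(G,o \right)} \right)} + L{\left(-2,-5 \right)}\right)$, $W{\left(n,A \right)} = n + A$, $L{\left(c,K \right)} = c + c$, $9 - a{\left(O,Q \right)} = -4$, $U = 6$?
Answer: $6 i \sqrt{43} \approx 39.345 i$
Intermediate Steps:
$a{\left(O,Q \right)} = 13$ ($a{\left(O,Q \right)} = 9 - -4 = 9 + 4 = 13$)
$L{\left(c,K \right)} = 2 c$
$W{\left(n,A \right)} = A + n$
$E{\left(o,G \right)} = -10$ ($E{\left(o,G \right)} = - 2 \left(\left(13 - 4\right) + 2 \left(-2\right)\right) = - 2 \left(9 - 4\right) = \left(-2\right) 5 = -10$)
$\sqrt{E{\left(-2,F{\left(V{\left(U,2 \right)},-2 \right)} \right)} - 1538} = \sqrt{-10 - 1538} = \sqrt{-1548} = 6 i \sqrt{43}$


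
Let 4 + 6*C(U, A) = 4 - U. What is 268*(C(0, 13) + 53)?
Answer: 14204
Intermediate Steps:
C(U, A) = -U/6 (C(U, A) = -2/3 + (4 - U)/6 = -2/3 + (2/3 - U/6) = -U/6)
268*(C(0, 13) + 53) = 268*(-1/6*0 + 53) = 268*(0 + 53) = 268*53 = 14204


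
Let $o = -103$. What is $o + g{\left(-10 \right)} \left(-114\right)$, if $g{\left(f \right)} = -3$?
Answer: $239$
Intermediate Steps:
$o + g{\left(-10 \right)} \left(-114\right) = -103 - -342 = -103 + 342 = 239$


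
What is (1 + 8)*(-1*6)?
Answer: -54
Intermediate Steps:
(1 + 8)*(-1*6) = 9*(-6) = -54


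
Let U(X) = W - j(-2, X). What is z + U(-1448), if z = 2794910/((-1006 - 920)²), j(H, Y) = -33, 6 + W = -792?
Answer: -1417477115/1854738 ≈ -764.25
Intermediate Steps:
W = -798 (W = -6 - 792 = -798)
U(X) = -765 (U(X) = -798 - 1*(-33) = -798 + 33 = -765)
z = 1397455/1854738 (z = 2794910/((-1926)²) = 2794910/3709476 = 2794910*(1/3709476) = 1397455/1854738 ≈ 0.75345)
z + U(-1448) = 1397455/1854738 - 765 = -1417477115/1854738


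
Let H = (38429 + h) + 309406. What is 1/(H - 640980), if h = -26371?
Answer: -1/319516 ≈ -3.1297e-6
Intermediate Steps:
H = 321464 (H = (38429 - 26371) + 309406 = 12058 + 309406 = 321464)
1/(H - 640980) = 1/(321464 - 640980) = 1/(-319516) = -1/319516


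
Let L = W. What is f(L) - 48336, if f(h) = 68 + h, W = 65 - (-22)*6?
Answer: -48071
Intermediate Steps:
W = 197 (W = 65 - 1*(-132) = 65 + 132 = 197)
L = 197
f(L) - 48336 = (68 + 197) - 48336 = 265 - 48336 = -48071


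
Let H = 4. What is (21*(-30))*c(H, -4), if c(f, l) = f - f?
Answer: 0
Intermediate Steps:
c(f, l) = 0
(21*(-30))*c(H, -4) = (21*(-30))*0 = -630*0 = 0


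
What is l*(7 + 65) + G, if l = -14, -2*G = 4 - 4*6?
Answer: -998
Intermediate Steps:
G = 10 (G = -(4 - 4*6)/2 = -(4 - 24)/2 = -1/2*(-20) = 10)
l*(7 + 65) + G = -14*(7 + 65) + 10 = -14*72 + 10 = -1008 + 10 = -998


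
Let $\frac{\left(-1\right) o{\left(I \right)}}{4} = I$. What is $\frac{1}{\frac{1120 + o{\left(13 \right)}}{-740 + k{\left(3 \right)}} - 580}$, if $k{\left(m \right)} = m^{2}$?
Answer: $- \frac{731}{425048} \approx -0.0017198$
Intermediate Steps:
$o{\left(I \right)} = - 4 I$
$\frac{1}{\frac{1120 + o{\left(13 \right)}}{-740 + k{\left(3 \right)}} - 580} = \frac{1}{\frac{1120 - 52}{-740 + 3^{2}} - 580} = \frac{1}{\frac{1120 - 52}{-740 + 9} - 580} = \frac{1}{\frac{1068}{-731} - 580} = \frac{1}{1068 \left(- \frac{1}{731}\right) - 580} = \frac{1}{- \frac{1068}{731} - 580} = \frac{1}{- \frac{425048}{731}} = - \frac{731}{425048}$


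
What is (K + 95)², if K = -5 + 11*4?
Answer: 17956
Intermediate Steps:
K = 39 (K = -5 + 44 = 39)
(K + 95)² = (39 + 95)² = 134² = 17956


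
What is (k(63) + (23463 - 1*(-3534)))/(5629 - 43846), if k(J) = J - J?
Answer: -8999/12739 ≈ -0.70641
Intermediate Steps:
k(J) = 0
(k(63) + (23463 - 1*(-3534)))/(5629 - 43846) = (0 + (23463 - 1*(-3534)))/(5629 - 43846) = (0 + (23463 + 3534))/(-38217) = (0 + 26997)*(-1/38217) = 26997*(-1/38217) = -8999/12739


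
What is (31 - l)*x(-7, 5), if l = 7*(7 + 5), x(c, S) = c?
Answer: 371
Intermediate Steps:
l = 84 (l = 7*12 = 84)
(31 - l)*x(-7, 5) = (31 - 1*84)*(-7) = (31 - 84)*(-7) = -53*(-7) = 371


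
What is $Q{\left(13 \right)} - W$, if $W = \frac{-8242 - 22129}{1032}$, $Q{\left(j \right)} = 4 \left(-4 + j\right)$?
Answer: $\frac{67523}{1032} \approx 65.429$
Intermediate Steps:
$Q{\left(j \right)} = -16 + 4 j$
$W = - \frac{30371}{1032}$ ($W = \left(-8242 - 22129\right) \frac{1}{1032} = \left(-30371\right) \frac{1}{1032} = - \frac{30371}{1032} \approx -29.429$)
$Q{\left(13 \right)} - W = \left(-16 + 4 \cdot 13\right) - - \frac{30371}{1032} = \left(-16 + 52\right) + \frac{30371}{1032} = 36 + \frac{30371}{1032} = \frac{67523}{1032}$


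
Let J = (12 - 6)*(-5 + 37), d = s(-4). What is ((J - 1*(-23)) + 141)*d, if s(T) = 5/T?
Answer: -445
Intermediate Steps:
d = -5/4 (d = 5/(-4) = 5*(-¼) = -5/4 ≈ -1.2500)
J = 192 (J = 6*32 = 192)
((J - 1*(-23)) + 141)*d = ((192 - 1*(-23)) + 141)*(-5/4) = ((192 + 23) + 141)*(-5/4) = (215 + 141)*(-5/4) = 356*(-5/4) = -445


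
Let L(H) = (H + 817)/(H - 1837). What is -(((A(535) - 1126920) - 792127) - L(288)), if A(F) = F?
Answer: 2971773983/1549 ≈ 1.9185e+6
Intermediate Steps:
L(H) = (817 + H)/(-1837 + H)
-(((A(535) - 1126920) - 792127) - L(288)) = -(((535 - 1126920) - 792127) - (817 + 288)/(-1837 + 288)) = -((-1126385 - 792127) - 1105/(-1549)) = -(-1918512 - (-1)*1105/1549) = -(-1918512 - 1*(-1105/1549)) = -(-1918512 + 1105/1549) = -1*(-2971773983/1549) = 2971773983/1549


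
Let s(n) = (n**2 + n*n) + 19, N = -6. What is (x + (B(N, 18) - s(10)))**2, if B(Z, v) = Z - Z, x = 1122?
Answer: 815409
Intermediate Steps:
B(Z, v) = 0
s(n) = 19 + 2*n**2 (s(n) = (n**2 + n**2) + 19 = 2*n**2 + 19 = 19 + 2*n**2)
(x + (B(N, 18) - s(10)))**2 = (1122 + (0 - (19 + 2*10**2)))**2 = (1122 + (0 - (19 + 2*100)))**2 = (1122 + (0 - (19 + 200)))**2 = (1122 + (0 - 1*219))**2 = (1122 + (0 - 219))**2 = (1122 - 219)**2 = 903**2 = 815409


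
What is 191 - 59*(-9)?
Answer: 722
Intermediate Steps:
191 - 59*(-9) = 191 + 531 = 722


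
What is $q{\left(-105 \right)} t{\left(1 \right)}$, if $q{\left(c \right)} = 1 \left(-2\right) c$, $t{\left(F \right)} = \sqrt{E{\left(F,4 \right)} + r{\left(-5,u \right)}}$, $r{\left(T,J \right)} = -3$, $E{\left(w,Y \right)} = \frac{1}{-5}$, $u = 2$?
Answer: $168 i \sqrt{5} \approx 375.66 i$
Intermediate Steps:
$E{\left(w,Y \right)} = - \frac{1}{5}$
$t{\left(F \right)} = \frac{4 i \sqrt{5}}{5}$ ($t{\left(F \right)} = \sqrt{- \frac{1}{5} - 3} = \sqrt{- \frac{16}{5}} = \frac{4 i \sqrt{5}}{5}$)
$q{\left(c \right)} = - 2 c$
$q{\left(-105 \right)} t{\left(1 \right)} = \left(-2\right) \left(-105\right) \frac{4 i \sqrt{5}}{5} = 210 \frac{4 i \sqrt{5}}{5} = 168 i \sqrt{5}$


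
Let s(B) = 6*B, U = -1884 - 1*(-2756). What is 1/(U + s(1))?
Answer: 1/878 ≈ 0.0011390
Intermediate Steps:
U = 872 (U = -1884 + 2756 = 872)
1/(U + s(1)) = 1/(872 + 6*1) = 1/(872 + 6) = 1/878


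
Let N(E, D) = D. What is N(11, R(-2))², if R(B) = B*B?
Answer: 16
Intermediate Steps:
R(B) = B²
N(11, R(-2))² = ((-2)²)² = 4² = 16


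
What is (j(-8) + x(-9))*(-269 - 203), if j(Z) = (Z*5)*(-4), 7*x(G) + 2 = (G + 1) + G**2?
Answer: -562152/7 ≈ -80307.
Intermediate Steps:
x(G) = -1/7 + G/7 + G**2/7 (x(G) = -2/7 + ((G + 1) + G**2)/7 = -2/7 + ((1 + G) + G**2)/7 = -2/7 + (1 + G + G**2)/7 = -2/7 + (1/7 + G/7 + G**2/7) = -1/7 + G/7 + G**2/7)
j(Z) = -20*Z (j(Z) = (5*Z)*(-4) = -20*Z)
(j(-8) + x(-9))*(-269 - 203) = (-20*(-8) + (-1/7 + (1/7)*(-9) + (1/7)*(-9)**2))*(-269 - 203) = (160 + (-1/7 - 9/7 + (1/7)*81))*(-472) = (160 + (-1/7 - 9/7 + 81/7))*(-472) = (160 + 71/7)*(-472) = (1191/7)*(-472) = -562152/7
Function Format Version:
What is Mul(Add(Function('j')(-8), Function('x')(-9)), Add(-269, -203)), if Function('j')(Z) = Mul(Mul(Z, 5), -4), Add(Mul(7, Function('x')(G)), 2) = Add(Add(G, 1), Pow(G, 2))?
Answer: Rational(-562152, 7) ≈ -80307.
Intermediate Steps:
Function('x')(G) = Add(Rational(-1, 7), Mul(Rational(1, 7), G), Mul(Rational(1, 7), Pow(G, 2))) (Function('x')(G) = Add(Rational(-2, 7), Mul(Rational(1, 7), Add(Add(G, 1), Pow(G, 2)))) = Add(Rational(-2, 7), Mul(Rational(1, 7), Add(Add(1, G), Pow(G, 2)))) = Add(Rational(-2, 7), Mul(Rational(1, 7), Add(1, G, Pow(G, 2)))) = Add(Rational(-2, 7), Add(Rational(1, 7), Mul(Rational(1, 7), G), Mul(Rational(1, 7), Pow(G, 2)))) = Add(Rational(-1, 7), Mul(Rational(1, 7), G), Mul(Rational(1, 7), Pow(G, 2))))
Function('j')(Z) = Mul(-20, Z) (Function('j')(Z) = Mul(Mul(5, Z), -4) = Mul(-20, Z))
Mul(Add(Function('j')(-8), Function('x')(-9)), Add(-269, -203)) = Mul(Add(Mul(-20, -8), Add(Rational(-1, 7), Mul(Rational(1, 7), -9), Mul(Rational(1, 7), Pow(-9, 2)))), Add(-269, -203)) = Mul(Add(160, Add(Rational(-1, 7), Rational(-9, 7), Mul(Rational(1, 7), 81))), -472) = Mul(Add(160, Add(Rational(-1, 7), Rational(-9, 7), Rational(81, 7))), -472) = Mul(Add(160, Rational(71, 7)), -472) = Mul(Rational(1191, 7), -472) = Rational(-562152, 7)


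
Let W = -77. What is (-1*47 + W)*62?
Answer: -7688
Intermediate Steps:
(-1*47 + W)*62 = (-1*47 - 77)*62 = (-47 - 77)*62 = -124*62 = -7688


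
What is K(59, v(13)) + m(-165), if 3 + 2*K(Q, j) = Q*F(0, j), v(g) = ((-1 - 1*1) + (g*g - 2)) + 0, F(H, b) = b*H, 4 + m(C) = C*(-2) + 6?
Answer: 661/2 ≈ 330.50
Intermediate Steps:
m(C) = 2 - 2*C (m(C) = -4 + (C*(-2) + 6) = -4 + (-2*C + 6) = -4 + (6 - 2*C) = 2 - 2*C)
F(H, b) = H*b
v(g) = -4 + g**2 (v(g) = ((-1 - 1) + (g**2 - 2)) + 0 = (-2 + (-2 + g**2)) + 0 = (-4 + g**2) + 0 = -4 + g**2)
K(Q, j) = -3/2 (K(Q, j) = -3/2 + (Q*(0*j))/2 = -3/2 + (Q*0)/2 = -3/2 + (1/2)*0 = -3/2 + 0 = -3/2)
K(59, v(13)) + m(-165) = -3/2 + (2 - 2*(-165)) = -3/2 + (2 + 330) = -3/2 + 332 = 661/2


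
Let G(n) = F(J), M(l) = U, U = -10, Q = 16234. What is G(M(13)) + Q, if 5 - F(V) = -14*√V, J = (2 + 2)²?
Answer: 16295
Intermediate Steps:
M(l) = -10
J = 16 (J = 4² = 16)
F(V) = 5 + 14*√V (F(V) = 5 - (-14)*√V = 5 + 14*√V)
G(n) = 61 (G(n) = 5 + 14*√16 = 5 + 14*4 = 5 + 56 = 61)
G(M(13)) + Q = 61 + 16234 = 16295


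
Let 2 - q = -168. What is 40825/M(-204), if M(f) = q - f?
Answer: 40825/374 ≈ 109.16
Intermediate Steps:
q = 170 (q = 2 - 1*(-168) = 2 + 168 = 170)
M(f) = 170 - f
40825/M(-204) = 40825/(170 - 1*(-204)) = 40825/(170 + 204) = 40825/374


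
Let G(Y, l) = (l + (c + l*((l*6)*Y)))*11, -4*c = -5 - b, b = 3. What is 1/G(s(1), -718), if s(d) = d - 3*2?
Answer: -1/170130796 ≈ -5.8778e-9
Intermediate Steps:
c = 2 (c = -(-5 - 1*3)/4 = -(-5 - 3)/4 = -1/4*(-8) = 2)
s(d) = -6 + d (s(d) = d - 6 = -6 + d)
G(Y, l) = 22 + 11*l + 66*Y*l**2 (G(Y, l) = (l + (2 + l*((l*6)*Y)))*11 = (l + (2 + l*((6*l)*Y)))*11 = (l + (2 + l*(6*Y*l)))*11 = (l + (2 + 6*Y*l**2))*11 = (2 + l + 6*Y*l**2)*11 = 22 + 11*l + 66*Y*l**2)
1/G(s(1), -718) = 1/(22 + 11*(-718) + 66*(-6 + 1)*(-718)**2) = 1/(22 - 7898 + 66*(-5)*515524) = 1/(22 - 7898 - 170122920) = 1/(-170130796) = -1/170130796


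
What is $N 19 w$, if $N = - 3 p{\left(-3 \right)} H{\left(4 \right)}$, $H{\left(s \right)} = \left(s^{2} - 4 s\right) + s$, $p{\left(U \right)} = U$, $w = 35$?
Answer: $23940$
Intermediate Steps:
$H{\left(s \right)} = s^{2} - 3 s$
$N = 36$ ($N = \left(-3\right) \left(-3\right) 4 \left(-3 + 4\right) = 9 \cdot 4 \cdot 1 = 9 \cdot 4 = 36$)
$N 19 w = 36 \cdot 19 \cdot 35 = 684 \cdot 35 = 23940$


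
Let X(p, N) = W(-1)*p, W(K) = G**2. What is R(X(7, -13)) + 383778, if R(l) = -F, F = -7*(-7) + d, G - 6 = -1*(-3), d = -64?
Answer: 383793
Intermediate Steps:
G = 9 (G = 6 - 1*(-3) = 6 + 3 = 9)
W(K) = 81 (W(K) = 9**2 = 81)
F = -15 (F = -7*(-7) - 64 = 49 - 64 = -15)
X(p, N) = 81*p
R(l) = 15 (R(l) = -1*(-15) = 15)
R(X(7, -13)) + 383778 = 15 + 383778 = 383793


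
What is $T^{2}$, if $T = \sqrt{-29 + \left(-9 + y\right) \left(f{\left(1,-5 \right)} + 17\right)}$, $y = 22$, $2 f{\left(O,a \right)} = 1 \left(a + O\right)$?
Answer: $166$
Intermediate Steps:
$f{\left(O,a \right)} = \frac{O}{2} + \frac{a}{2}$ ($f{\left(O,a \right)} = \frac{1 \left(a + O\right)}{2} = \frac{1 \left(O + a\right)}{2} = \frac{O + a}{2} = \frac{O}{2} + \frac{a}{2}$)
$T = \sqrt{166}$ ($T = \sqrt{-29 + \left(-9 + 22\right) \left(\left(\frac{1}{2} \cdot 1 + \frac{1}{2} \left(-5\right)\right) + 17\right)} = \sqrt{-29 + 13 \left(\left(\frac{1}{2} - \frac{5}{2}\right) + 17\right)} = \sqrt{-29 + 13 \left(-2 + 17\right)} = \sqrt{-29 + 13 \cdot 15} = \sqrt{-29 + 195} = \sqrt{166} \approx 12.884$)
$T^{2} = \left(\sqrt{166}\right)^{2} = 166$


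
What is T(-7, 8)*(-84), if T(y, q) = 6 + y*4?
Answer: 1848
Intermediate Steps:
T(y, q) = 6 + 4*y
T(-7, 8)*(-84) = (6 + 4*(-7))*(-84) = (6 - 28)*(-84) = -22*(-84) = 1848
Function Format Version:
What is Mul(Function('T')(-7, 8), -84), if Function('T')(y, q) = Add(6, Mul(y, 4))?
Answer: 1848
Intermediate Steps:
Function('T')(y, q) = Add(6, Mul(4, y))
Mul(Function('T')(-7, 8), -84) = Mul(Add(6, Mul(4, -7)), -84) = Mul(Add(6, -28), -84) = Mul(-22, -84) = 1848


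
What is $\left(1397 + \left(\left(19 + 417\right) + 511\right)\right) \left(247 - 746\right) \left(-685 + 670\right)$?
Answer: $17544840$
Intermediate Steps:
$\left(1397 + \left(\left(19 + 417\right) + 511\right)\right) \left(247 - 746\right) \left(-685 + 670\right) = \left(1397 + \left(436 + 511\right)\right) \left(\left(-499\right) \left(-15\right)\right) = \left(1397 + 947\right) 7485 = 2344 \cdot 7485 = 17544840$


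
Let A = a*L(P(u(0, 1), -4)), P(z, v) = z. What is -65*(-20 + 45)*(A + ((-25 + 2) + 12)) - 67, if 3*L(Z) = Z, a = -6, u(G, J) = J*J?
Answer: 21058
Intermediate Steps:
u(G, J) = J**2
L(Z) = Z/3
A = -2 (A = -2*1**2 = -2 ≈ -2.0000)
-65*(-20 + 45)*(A + ((-25 + 2) + 12)) - 67 = -65*(-20 + 45)*(-2 + ((-25 + 2) + 12)) - 67 = -1625*(-2 + (-23 + 12)) - 67 = -1625*(-2 - 11) - 67 = -1625*(-13) - 67 = -65*(-325) - 67 = 21125 - 67 = 21058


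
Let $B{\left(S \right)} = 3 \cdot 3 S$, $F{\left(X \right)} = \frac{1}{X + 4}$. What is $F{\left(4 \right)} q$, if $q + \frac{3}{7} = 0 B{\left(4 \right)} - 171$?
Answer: $- \frac{150}{7} \approx -21.429$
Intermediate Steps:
$F{\left(X \right)} = \frac{1}{4 + X}$
$B{\left(S \right)} = 9 S$
$q = - \frac{1200}{7}$ ($q = - \frac{3}{7} - \left(171 + 0 \cdot 9 \cdot 4\right) = - \frac{3}{7} + \left(0 \cdot 36 - 171\right) = - \frac{3}{7} + \left(0 - 171\right) = - \frac{3}{7} - 171 = - \frac{1200}{7} \approx -171.43$)
$F{\left(4 \right)} q = \frac{1}{4 + 4} \left(- \frac{1200}{7}\right) = \frac{1}{8} \left(- \frac{1200}{7}\right) = - \frac{150}{7}$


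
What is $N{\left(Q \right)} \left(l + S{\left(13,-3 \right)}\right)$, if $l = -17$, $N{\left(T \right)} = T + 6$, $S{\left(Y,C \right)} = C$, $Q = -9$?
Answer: $60$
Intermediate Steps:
$N{\left(T \right)} = 6 + T$
$N{\left(Q \right)} \left(l + S{\left(13,-3 \right)}\right) = \left(6 - 9\right) \left(-17 - 3\right) = \left(-3\right) \left(-20\right) = 60$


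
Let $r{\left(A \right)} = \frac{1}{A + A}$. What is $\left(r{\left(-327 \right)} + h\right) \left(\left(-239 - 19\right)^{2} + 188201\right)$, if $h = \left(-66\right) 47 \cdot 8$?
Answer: $- \frac{4134750603725}{654} \approx -6.3222 \cdot 10^{9}$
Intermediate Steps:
$r{\left(A \right)} = \frac{1}{2 A}$
$h = -24816$ ($h = \left(-3102\right) 8 = -24816$)
$\left(r{\left(-327 \right)} + h\right) \left(\left(-239 - 19\right)^{2} + 188201\right) = \left(\frac{1}{2 \left(-327\right)} - 24816\right) \left(\left(-239 - 19\right)^{2} + 188201\right) = \left(\frac{1}{2} \left(- \frac{1}{327}\right) - 24816\right) \left(\left(-258\right)^{2} + 188201\right) = \left(- \frac{1}{654} - 24816\right) \left(66564 + 188201\right) = \left(- \frac{16229665}{654}\right) 254765 = - \frac{4134750603725}{654}$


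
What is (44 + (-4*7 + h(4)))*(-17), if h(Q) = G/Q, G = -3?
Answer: -1037/4 ≈ -259.25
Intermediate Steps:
h(Q) = -3/Q
(44 + (-4*7 + h(4)))*(-17) = (44 + (-4*7 - 3/4))*(-17) = (44 + (-28 - 3*¼))*(-17) = (44 + (-28 - ¾))*(-17) = (44 - 115/4)*(-17) = (61/4)*(-17) = -1037/4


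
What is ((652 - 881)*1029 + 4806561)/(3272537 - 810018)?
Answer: 4570920/2462519 ≈ 1.8562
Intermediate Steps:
((652 - 881)*1029 + 4806561)/(3272537 - 810018) = (-229*1029 + 4806561)/2462519 = (-235641 + 4806561)*(1/2462519) = 4570920*(1/2462519) = 4570920/2462519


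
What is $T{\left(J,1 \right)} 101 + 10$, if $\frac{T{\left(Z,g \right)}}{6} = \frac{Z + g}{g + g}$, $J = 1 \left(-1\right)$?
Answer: $10$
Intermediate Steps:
$J = -1$
$T{\left(Z,g \right)} = \frac{3 \left(Z + g\right)}{g}$ ($T{\left(Z,g \right)} = 6 \frac{Z + g}{g + g} = 6 \frac{Z + g}{2 g} = \frac{3 \left(Z + g\right)}{g}$)
$T{\left(J,1 \right)} 101 + 10 = \left(3 + 3 \left(-1\right) 1^{-1}\right) 101 + 10 = \left(3 + 3 \left(-1\right) 1\right) 101 + 10 = \left(3 - 3\right) 101 + 10 = 0 \cdot 101 + 10 = 0 + 10 = 10$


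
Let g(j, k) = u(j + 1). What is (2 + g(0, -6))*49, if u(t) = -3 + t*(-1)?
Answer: -98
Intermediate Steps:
u(t) = -3 - t
g(j, k) = -4 - j (g(j, k) = -3 - (j + 1) = -3 - (1 + j) = -3 + (-1 - j) = -4 - j)
(2 + g(0, -6))*49 = (2 + (-4 - 1*0))*49 = (2 + (-4 + 0))*49 = (2 - 4)*49 = -2*49 = -98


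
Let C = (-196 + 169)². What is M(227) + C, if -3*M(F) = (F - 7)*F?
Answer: -47753/3 ≈ -15918.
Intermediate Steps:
M(F) = -F*(-7 + F)/3 (M(F) = -(F - 7)*F/3 = -(-7 + F)*F/3 = -F*(-7 + F)/3)
C = 729 (C = (-27)² = 729)
M(227) + C = (⅓)*227*(7 - 1*227) + 729 = (⅓)*227*(7 - 227) + 729 = (⅓)*227*(-220) + 729 = -49940/3 + 729 = -47753/3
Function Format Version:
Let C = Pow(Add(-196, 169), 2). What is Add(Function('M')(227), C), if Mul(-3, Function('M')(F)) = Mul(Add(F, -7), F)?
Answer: Rational(-47753, 3) ≈ -15918.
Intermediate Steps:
Function('M')(F) = Mul(Rational(-1, 3), F, Add(-7, F)) (Function('M')(F) = Mul(Rational(-1, 3), Mul(Add(F, -7), F)) = Mul(Rational(-1, 3), Mul(Add(-7, F), F)) = Mul(Rational(-1, 3), Mul(F, Add(-7, F))) = Mul(Rational(-1, 3), F, Add(-7, F)))
C = 729 (C = Pow(-27, 2) = 729)
Add(Function('M')(227), C) = Add(Mul(Rational(1, 3), 227, Add(7, Mul(-1, 227))), 729) = Add(Mul(Rational(1, 3), 227, Add(7, -227)), 729) = Add(Mul(Rational(1, 3), 227, -220), 729) = Add(Rational(-49940, 3), 729) = Rational(-47753, 3)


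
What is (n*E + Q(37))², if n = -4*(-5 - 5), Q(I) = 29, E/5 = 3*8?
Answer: 23319241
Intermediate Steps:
E = 120 (E = 5*(3*8) = 5*24 = 120)
n = 40 (n = -4*(-10) = 40)
(n*E + Q(37))² = (40*120 + 29)² = (4800 + 29)² = 4829² = 23319241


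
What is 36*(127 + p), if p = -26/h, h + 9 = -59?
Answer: 77958/17 ≈ 4585.8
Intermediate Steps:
h = -68 (h = -9 - 59 = -68)
p = 13/34 (p = -26/(-68) = -26*(-1/68) = 13/34 ≈ 0.38235)
36*(127 + p) = 36*(127 + 13/34) = 36*(4331/34) = 77958/17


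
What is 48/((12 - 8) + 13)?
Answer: 48/17 ≈ 2.8235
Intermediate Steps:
48/((12 - 8) + 13) = 48/(4 + 13) = 48/17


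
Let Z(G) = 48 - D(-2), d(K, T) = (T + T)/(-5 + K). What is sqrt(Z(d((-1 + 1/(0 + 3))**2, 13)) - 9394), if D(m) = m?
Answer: 8*I*sqrt(146) ≈ 96.664*I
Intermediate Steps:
d(K, T) = 2*T/(-5 + K) (d(K, T) = (2*T)/(-5 + K) = 2*T/(-5 + K))
Z(G) = 50 (Z(G) = 48 - 1*(-2) = 48 + 2 = 50)
sqrt(Z(d((-1 + 1/(0 + 3))**2, 13)) - 9394) = sqrt(50 - 9394) = sqrt(-9344) = 8*I*sqrt(146)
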